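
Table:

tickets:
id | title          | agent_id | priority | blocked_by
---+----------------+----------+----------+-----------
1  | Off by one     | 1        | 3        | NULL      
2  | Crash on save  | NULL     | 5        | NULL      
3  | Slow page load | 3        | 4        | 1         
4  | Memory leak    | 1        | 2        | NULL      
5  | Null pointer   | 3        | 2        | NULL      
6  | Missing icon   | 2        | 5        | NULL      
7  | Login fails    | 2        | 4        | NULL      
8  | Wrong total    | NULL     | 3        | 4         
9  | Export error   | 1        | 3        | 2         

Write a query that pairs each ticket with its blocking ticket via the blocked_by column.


This is a self-join: tickets is joined to a second copy of itself, matching each row's blocked_by to another row's id. Use LEFT JOIN so rows with blocked_by=NULL are kept.
  - ticket 1 (Off by one): blocked_by=NULL -> NULL
  - ticket 2 (Crash on save): blocked_by=NULL -> NULL
  - ticket 3 (Slow page load): blocked_by=1 -> Off by one
  - ticket 4 (Memory leak): blocked_by=NULL -> NULL
  - ticket 5 (Null pointer): blocked_by=NULL -> NULL
  - ticket 6 (Missing icon): blocked_by=NULL -> NULL
  - ticket 7 (Login fails): blocked_by=NULL -> NULL
  - ticket 8 (Wrong total): blocked_by=4 -> Memory leak
  - ticket 9 (Export error): blocked_by=2 -> Crash on save

SQL:
SELECT a.title AS item, b.title AS blocked_by
FROM tickets a
LEFT JOIN tickets b ON a.blocked_by = b.id

Result:
item           | blocked_by   
---------------+--------------
Off by one     | NULL         
Crash on save  | NULL         
Slow page load | Off by one   
Memory leak    | NULL         
Null pointer   | NULL         
Missing icon   | NULL         
Login fails    | NULL         
Wrong total    | Memory leak  
Export error   | Crash on save


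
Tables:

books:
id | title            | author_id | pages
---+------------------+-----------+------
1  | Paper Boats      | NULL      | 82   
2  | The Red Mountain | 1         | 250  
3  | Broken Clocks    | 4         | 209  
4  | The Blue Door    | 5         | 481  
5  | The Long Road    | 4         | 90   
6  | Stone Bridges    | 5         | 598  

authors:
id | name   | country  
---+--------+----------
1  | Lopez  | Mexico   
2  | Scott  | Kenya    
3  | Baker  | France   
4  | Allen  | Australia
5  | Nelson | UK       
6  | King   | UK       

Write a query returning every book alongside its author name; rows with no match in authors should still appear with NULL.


LEFT JOIN keeps every row from books (the left table); where author_id has no match in authors, the author columns become NULL. Walk through each book:
  - book 1 (Paper Boats): author_id=NULL, no match -> kept with NULL
  - book 2 (The Red Mountain): author_id=1 -> matches Lopez
  - book 3 (Broken Clocks): author_id=4 -> matches Allen
  - book 4 (The Blue Door): author_id=5 -> matches Nelson
  - book 5 (The Long Road): author_id=4 -> matches Allen
  - book 6 (Stone Bridges): author_id=5 -> matches Nelson
All 6 rows appear; 1 has NULL author.

SQL:
SELECT a.title, b.name AS author
FROM books a
LEFT JOIN authors b ON a.author_id = b.id

Result:
title            | author
-----------------+-------
Paper Boats      | NULL  
The Red Mountain | Lopez 
Broken Clocks    | Allen 
The Blue Door    | Nelson
The Long Road    | Allen 
Stone Bridges    | Nelson


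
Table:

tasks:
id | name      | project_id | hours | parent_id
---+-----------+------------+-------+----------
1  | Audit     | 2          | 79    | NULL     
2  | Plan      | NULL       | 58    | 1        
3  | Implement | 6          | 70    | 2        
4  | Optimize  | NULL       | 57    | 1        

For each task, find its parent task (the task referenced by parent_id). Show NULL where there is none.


This is a self-join: tasks is joined to a second copy of itself, matching each row's parent_id to another row's id. Use LEFT JOIN so rows with parent_id=NULL are kept.
  - task 1 (Audit): parent_id=NULL -> NULL
  - task 2 (Plan): parent_id=1 -> Audit
  - task 3 (Implement): parent_id=2 -> Plan
  - task 4 (Optimize): parent_id=1 -> Audit

SQL:
SELECT a.name AS item, b.name AS parent
FROM tasks a
LEFT JOIN tasks b ON a.parent_id = b.id

Result:
item      | parent
----------+-------
Audit     | NULL  
Plan      | Audit 
Implement | Plan  
Optimize  | Audit 


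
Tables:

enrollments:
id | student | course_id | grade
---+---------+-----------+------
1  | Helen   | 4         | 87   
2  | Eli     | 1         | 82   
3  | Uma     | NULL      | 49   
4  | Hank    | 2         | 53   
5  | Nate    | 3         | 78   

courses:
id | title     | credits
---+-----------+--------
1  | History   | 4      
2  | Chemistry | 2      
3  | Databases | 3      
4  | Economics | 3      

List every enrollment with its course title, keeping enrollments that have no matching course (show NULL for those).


LEFT JOIN keeps every row from enrollments (the left table); where course_id has no match in courses, the course columns become NULL. Walk through each enrollment:
  - enrollment 1 (Helen): course_id=4 -> matches Economics
  - enrollment 2 (Eli): course_id=1 -> matches History
  - enrollment 3 (Uma): course_id=NULL, no match -> kept with NULL
  - enrollment 4 (Hank): course_id=2 -> matches Chemistry
  - enrollment 5 (Nate): course_id=3 -> matches Databases
All 5 rows appear; 1 has NULL course.

SQL:
SELECT a.student, b.title AS course
FROM enrollments a
LEFT JOIN courses b ON a.course_id = b.id

Result:
student | course   
--------+----------
Helen   | Economics
Eli     | History  
Uma     | NULL     
Hank    | Chemistry
Nate    | Databases


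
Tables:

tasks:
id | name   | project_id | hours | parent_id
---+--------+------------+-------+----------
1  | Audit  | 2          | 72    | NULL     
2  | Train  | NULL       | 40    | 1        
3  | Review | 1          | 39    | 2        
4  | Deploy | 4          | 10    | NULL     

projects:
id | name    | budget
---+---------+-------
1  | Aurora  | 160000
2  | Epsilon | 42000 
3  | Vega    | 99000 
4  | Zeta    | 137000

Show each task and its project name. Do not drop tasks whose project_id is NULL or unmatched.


LEFT JOIN keeps every row from tasks (the left table); where project_id has no match in projects, the project columns become NULL. Walk through each task:
  - task 1 (Audit): project_id=2 -> matches Epsilon
  - task 2 (Train): project_id=NULL, no match -> kept with NULL
  - task 3 (Review): project_id=1 -> matches Aurora
  - task 4 (Deploy): project_id=4 -> matches Zeta
All 4 rows appear; 1 has NULL project.

SQL:
SELECT a.name, b.name AS project
FROM tasks a
LEFT JOIN projects b ON a.project_id = b.id

Result:
name   | project
-------+--------
Audit  | Epsilon
Train  | NULL   
Review | Aurora 
Deploy | Zeta   


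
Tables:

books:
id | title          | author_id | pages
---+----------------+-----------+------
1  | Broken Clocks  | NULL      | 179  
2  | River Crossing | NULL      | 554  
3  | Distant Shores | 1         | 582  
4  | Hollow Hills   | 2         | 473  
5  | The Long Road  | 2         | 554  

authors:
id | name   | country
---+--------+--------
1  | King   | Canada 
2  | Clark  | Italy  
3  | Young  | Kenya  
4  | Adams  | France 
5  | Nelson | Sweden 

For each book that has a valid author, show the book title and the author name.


INNER JOIN keeps only books rows whose author_id matches an id in authors. Walk through each book:
  - book 1 (Broken Clocks): author_id=NULL, no match -> dropped
  - book 2 (River Crossing): author_id=NULL, no match -> dropped
  - book 3 (Distant Shores): author_id=1 -> matches King
  - book 4 (Hollow Hills): author_id=2 -> matches Clark
  - book 5 (The Long Road): author_id=2 -> matches Clark
So 2 of 5 rows are dropped.

SQL:
SELECT a.title, b.name AS author
FROM books a
INNER JOIN authors b ON a.author_id = b.id

Result:
title          | author
---------------+-------
Distant Shores | King  
Hollow Hills   | Clark 
The Long Road  | Clark 


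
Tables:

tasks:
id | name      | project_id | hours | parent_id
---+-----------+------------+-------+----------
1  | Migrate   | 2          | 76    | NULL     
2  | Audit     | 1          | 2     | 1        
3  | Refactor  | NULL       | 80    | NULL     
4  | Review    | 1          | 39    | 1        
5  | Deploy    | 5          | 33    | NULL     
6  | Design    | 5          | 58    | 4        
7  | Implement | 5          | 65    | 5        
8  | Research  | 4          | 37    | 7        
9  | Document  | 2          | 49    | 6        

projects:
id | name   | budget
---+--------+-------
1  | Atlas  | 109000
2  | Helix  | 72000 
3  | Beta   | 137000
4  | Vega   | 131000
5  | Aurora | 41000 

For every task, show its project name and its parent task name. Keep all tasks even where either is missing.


Two LEFT JOINs from the same base table tasks: one to projects via project_id, one to tasks itself via parent_id. Both are LEFT so every task is preserved.
Match against projects:
  - task 1 (Migrate): project_id=2 -> matches Helix
  - task 2 (Audit): project_id=1 -> matches Atlas
  - task 3 (Refactor): project_id=NULL, no match -> kept with NULL
  - task 4 (Review): project_id=1 -> matches Atlas
  - task 5 (Deploy): project_id=5 -> matches Aurora
  - task 6 (Design): project_id=5 -> matches Aurora
  - task 7 (Implement): project_id=5 -> matches Aurora
  - task 8 (Research): project_id=4 -> matches Vega
  - task 9 (Document): project_id=2 -> matches Helix
Match against tasks (self):
  - task 1 (Migrate): parent_id=NULL -> NULL
  - task 2 (Audit): parent_id=1 -> Migrate
  - task 3 (Refactor): parent_id=NULL -> NULL
  - task 4 (Review): parent_id=1 -> Migrate
  - task 5 (Deploy): parent_id=NULL -> NULL
  - task 6 (Design): parent_id=4 -> Review
  - task 7 (Implement): parent_id=5 -> Deploy
  - task 8 (Research): parent_id=7 -> Implement
  - task 9 (Document): parent_id=6 -> Design

SQL:
SELECT a.name, b.name AS project, c.name AS parent
FROM tasks a
LEFT JOIN projects b ON a.project_id = b.id
LEFT JOIN tasks c ON a.parent_id = c.id

Result:
name      | project | parent   
----------+---------+----------
Migrate   | Helix   | NULL     
Audit     | Atlas   | Migrate  
Refactor  | NULL    | NULL     
Review    | Atlas   | Migrate  
Deploy    | Aurora  | NULL     
Design    | Aurora  | Review   
Implement | Aurora  | Deploy   
Research  | Vega    | Implement
Document  | Helix   | Design   


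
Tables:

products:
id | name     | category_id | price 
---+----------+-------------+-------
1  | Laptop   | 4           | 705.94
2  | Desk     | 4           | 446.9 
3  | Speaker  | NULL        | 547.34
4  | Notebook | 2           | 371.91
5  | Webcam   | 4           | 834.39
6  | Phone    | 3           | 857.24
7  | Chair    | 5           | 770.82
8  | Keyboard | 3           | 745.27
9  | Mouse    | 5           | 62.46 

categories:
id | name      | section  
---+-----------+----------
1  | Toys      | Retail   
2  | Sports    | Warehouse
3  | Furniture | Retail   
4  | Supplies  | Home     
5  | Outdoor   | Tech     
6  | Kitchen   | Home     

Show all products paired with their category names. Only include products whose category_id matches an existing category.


INNER JOIN keeps only products rows whose category_id matches an id in categories. Walk through each product:
  - product 1 (Laptop): category_id=4 -> matches Supplies
  - product 2 (Desk): category_id=4 -> matches Supplies
  - product 3 (Speaker): category_id=NULL, no match -> dropped
  - product 4 (Notebook): category_id=2 -> matches Sports
  - product 5 (Webcam): category_id=4 -> matches Supplies
  - product 6 (Phone): category_id=3 -> matches Furniture
  - product 7 (Chair): category_id=5 -> matches Outdoor
  - product 8 (Keyboard): category_id=3 -> matches Furniture
  - product 9 (Mouse): category_id=5 -> matches Outdoor
So 1 of 9 rows is dropped.

SQL:
SELECT a.name, b.name AS category
FROM products a
INNER JOIN categories b ON a.category_id = b.id

Result:
name     | category 
---------+----------
Laptop   | Supplies 
Desk     | Supplies 
Notebook | Sports   
Webcam   | Supplies 
Phone    | Furniture
Chair    | Outdoor  
Keyboard | Furniture
Mouse    | Outdoor  


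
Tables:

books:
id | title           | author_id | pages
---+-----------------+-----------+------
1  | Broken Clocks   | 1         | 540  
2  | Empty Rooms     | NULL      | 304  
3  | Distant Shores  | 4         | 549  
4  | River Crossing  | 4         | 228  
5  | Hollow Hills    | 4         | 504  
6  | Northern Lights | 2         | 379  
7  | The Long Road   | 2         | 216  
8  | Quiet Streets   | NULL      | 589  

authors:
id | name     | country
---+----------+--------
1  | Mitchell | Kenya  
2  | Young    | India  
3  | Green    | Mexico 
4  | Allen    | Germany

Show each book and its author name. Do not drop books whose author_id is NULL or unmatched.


LEFT JOIN keeps every row from books (the left table); where author_id has no match in authors, the author columns become NULL. Walk through each book:
  - book 1 (Broken Clocks): author_id=1 -> matches Mitchell
  - book 2 (Empty Rooms): author_id=NULL, no match -> kept with NULL
  - book 3 (Distant Shores): author_id=4 -> matches Allen
  - book 4 (River Crossing): author_id=4 -> matches Allen
  - book 5 (Hollow Hills): author_id=4 -> matches Allen
  - book 6 (Northern Lights): author_id=2 -> matches Young
  - book 7 (The Long Road): author_id=2 -> matches Young
  - book 8 (Quiet Streets): author_id=NULL, no match -> kept with NULL
All 8 rows appear; 2 have NULL author.

SQL:
SELECT a.title, b.name AS author
FROM books a
LEFT JOIN authors b ON a.author_id = b.id

Result:
title           | author  
----------------+---------
Broken Clocks   | Mitchell
Empty Rooms     | NULL    
Distant Shores  | Allen   
River Crossing  | Allen   
Hollow Hills    | Allen   
Northern Lights | Young   
The Long Road   | Young   
Quiet Streets   | NULL    


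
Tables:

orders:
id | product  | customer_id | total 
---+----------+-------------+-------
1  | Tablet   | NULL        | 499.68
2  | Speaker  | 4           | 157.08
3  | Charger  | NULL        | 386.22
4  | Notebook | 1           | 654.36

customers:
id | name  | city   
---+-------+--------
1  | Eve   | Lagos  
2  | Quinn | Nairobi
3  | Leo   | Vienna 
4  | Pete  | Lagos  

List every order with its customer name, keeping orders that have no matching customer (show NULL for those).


LEFT JOIN keeps every row from orders (the left table); where customer_id has no match in customers, the customer columns become NULL. Walk through each order:
  - order 1 (Tablet): customer_id=NULL, no match -> kept with NULL
  - order 2 (Speaker): customer_id=4 -> matches Pete
  - order 3 (Charger): customer_id=NULL, no match -> kept with NULL
  - order 4 (Notebook): customer_id=1 -> matches Eve
All 4 rows appear; 2 have NULL customer.

SQL:
SELECT a.product, b.name AS customer
FROM orders a
LEFT JOIN customers b ON a.customer_id = b.id

Result:
product  | customer
---------+---------
Tablet   | NULL    
Speaker  | Pete    
Charger  | NULL    
Notebook | Eve     


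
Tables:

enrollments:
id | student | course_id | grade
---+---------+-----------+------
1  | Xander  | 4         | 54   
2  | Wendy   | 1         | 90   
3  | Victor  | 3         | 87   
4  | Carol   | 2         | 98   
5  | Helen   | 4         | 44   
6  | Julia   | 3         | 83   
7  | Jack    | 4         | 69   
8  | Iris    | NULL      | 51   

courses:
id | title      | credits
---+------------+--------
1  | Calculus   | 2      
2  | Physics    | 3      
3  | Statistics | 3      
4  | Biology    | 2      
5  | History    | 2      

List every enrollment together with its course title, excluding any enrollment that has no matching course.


INNER JOIN keeps only enrollments rows whose course_id matches an id in courses. Walk through each enrollment:
  - enrollment 1 (Xander): course_id=4 -> matches Biology
  - enrollment 2 (Wendy): course_id=1 -> matches Calculus
  - enrollment 3 (Victor): course_id=3 -> matches Statistics
  - enrollment 4 (Carol): course_id=2 -> matches Physics
  - enrollment 5 (Helen): course_id=4 -> matches Biology
  - enrollment 6 (Julia): course_id=3 -> matches Statistics
  - enrollment 7 (Jack): course_id=4 -> matches Biology
  - enrollment 8 (Iris): course_id=NULL, no match -> dropped
So 1 of 8 rows is dropped.

SQL:
SELECT a.student, b.title AS course
FROM enrollments a
INNER JOIN courses b ON a.course_id = b.id

Result:
student | course    
--------+-----------
Xander  | Biology   
Wendy   | Calculus  
Victor  | Statistics
Carol   | Physics   
Helen   | Biology   
Julia   | Statistics
Jack    | Biology   


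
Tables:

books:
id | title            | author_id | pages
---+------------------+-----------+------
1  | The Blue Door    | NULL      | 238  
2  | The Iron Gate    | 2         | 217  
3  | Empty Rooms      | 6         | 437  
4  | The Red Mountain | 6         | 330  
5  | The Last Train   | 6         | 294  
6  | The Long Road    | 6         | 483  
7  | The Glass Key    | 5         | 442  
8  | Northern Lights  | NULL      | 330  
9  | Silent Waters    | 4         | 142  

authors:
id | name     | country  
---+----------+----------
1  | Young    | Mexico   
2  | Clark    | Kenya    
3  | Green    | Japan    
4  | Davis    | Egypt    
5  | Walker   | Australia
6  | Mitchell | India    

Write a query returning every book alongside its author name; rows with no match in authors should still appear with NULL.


LEFT JOIN keeps every row from books (the left table); where author_id has no match in authors, the author columns become NULL. Walk through each book:
  - book 1 (The Blue Door): author_id=NULL, no match -> kept with NULL
  - book 2 (The Iron Gate): author_id=2 -> matches Clark
  - book 3 (Empty Rooms): author_id=6 -> matches Mitchell
  - book 4 (The Red Mountain): author_id=6 -> matches Mitchell
  - book 5 (The Last Train): author_id=6 -> matches Mitchell
  - book 6 (The Long Road): author_id=6 -> matches Mitchell
  - book 7 (The Glass Key): author_id=5 -> matches Walker
  - book 8 (Northern Lights): author_id=NULL, no match -> kept with NULL
  - book 9 (Silent Waters): author_id=4 -> matches Davis
All 9 rows appear; 2 have NULL author.

SQL:
SELECT a.title, b.name AS author
FROM books a
LEFT JOIN authors b ON a.author_id = b.id

Result:
title            | author  
-----------------+---------
The Blue Door    | NULL    
The Iron Gate    | Clark   
Empty Rooms      | Mitchell
The Red Mountain | Mitchell
The Last Train   | Mitchell
The Long Road    | Mitchell
The Glass Key    | Walker  
Northern Lights  | NULL    
Silent Waters    | Davis   


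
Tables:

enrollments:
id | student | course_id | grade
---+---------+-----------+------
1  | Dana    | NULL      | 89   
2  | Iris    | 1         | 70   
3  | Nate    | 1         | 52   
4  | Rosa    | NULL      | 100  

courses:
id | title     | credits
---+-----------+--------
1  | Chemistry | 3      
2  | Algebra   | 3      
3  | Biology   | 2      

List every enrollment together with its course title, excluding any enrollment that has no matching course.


INNER JOIN keeps only enrollments rows whose course_id matches an id in courses. Walk through each enrollment:
  - enrollment 1 (Dana): course_id=NULL, no match -> dropped
  - enrollment 2 (Iris): course_id=1 -> matches Chemistry
  - enrollment 3 (Nate): course_id=1 -> matches Chemistry
  - enrollment 4 (Rosa): course_id=NULL, no match -> dropped
So 2 of 4 rows are dropped.

SQL:
SELECT a.student, b.title AS course
FROM enrollments a
INNER JOIN courses b ON a.course_id = b.id

Result:
student | course   
--------+----------
Iris    | Chemistry
Nate    | Chemistry


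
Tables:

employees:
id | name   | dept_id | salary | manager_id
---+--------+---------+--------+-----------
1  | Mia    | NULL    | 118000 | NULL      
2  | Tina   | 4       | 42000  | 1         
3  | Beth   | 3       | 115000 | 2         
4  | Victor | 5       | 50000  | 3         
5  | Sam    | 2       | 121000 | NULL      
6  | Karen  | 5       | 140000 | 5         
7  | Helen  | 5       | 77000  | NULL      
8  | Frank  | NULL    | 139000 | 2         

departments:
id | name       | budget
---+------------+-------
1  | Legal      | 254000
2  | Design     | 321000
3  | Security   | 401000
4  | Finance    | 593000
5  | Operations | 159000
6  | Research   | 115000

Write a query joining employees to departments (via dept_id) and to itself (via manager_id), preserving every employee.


Two LEFT JOINs from the same base table employees: one to departments via dept_id, one to employees itself via manager_id. Both are LEFT so every employee is preserved.
Match against departments:
  - employee 1 (Mia): dept_id=NULL, no match -> kept with NULL
  - employee 2 (Tina): dept_id=4 -> matches Finance
  - employee 3 (Beth): dept_id=3 -> matches Security
  - employee 4 (Victor): dept_id=5 -> matches Operations
  - employee 5 (Sam): dept_id=2 -> matches Design
  - employee 6 (Karen): dept_id=5 -> matches Operations
  - employee 7 (Helen): dept_id=5 -> matches Operations
  - employee 8 (Frank): dept_id=NULL, no match -> kept with NULL
Match against employees (self):
  - employee 1 (Mia): manager_id=NULL -> NULL
  - employee 2 (Tina): manager_id=1 -> Mia
  - employee 3 (Beth): manager_id=2 -> Tina
  - employee 4 (Victor): manager_id=3 -> Beth
  - employee 5 (Sam): manager_id=NULL -> NULL
  - employee 6 (Karen): manager_id=5 -> Sam
  - employee 7 (Helen): manager_id=NULL -> NULL
  - employee 8 (Frank): manager_id=2 -> Tina

SQL:
SELECT a.name, b.name AS department, c.name AS manager
FROM employees a
LEFT JOIN departments b ON a.dept_id = b.id
LEFT JOIN employees c ON a.manager_id = c.id

Result:
name   | department | manager
-------+------------+--------
Mia    | NULL       | NULL   
Tina   | Finance    | Mia    
Beth   | Security   | Tina   
Victor | Operations | Beth   
Sam    | Design     | NULL   
Karen  | Operations | Sam    
Helen  | Operations | NULL   
Frank  | NULL       | Tina   


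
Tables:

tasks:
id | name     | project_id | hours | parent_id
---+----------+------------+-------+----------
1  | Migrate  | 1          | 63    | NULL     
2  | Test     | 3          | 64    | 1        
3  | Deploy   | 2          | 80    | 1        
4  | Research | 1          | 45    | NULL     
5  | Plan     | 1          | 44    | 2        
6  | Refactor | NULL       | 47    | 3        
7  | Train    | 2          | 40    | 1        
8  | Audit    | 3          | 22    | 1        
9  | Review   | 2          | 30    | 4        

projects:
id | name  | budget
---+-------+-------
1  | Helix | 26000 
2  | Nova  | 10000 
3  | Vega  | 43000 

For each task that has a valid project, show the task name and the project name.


INNER JOIN keeps only tasks rows whose project_id matches an id in projects. Walk through each task:
  - task 1 (Migrate): project_id=1 -> matches Helix
  - task 2 (Test): project_id=3 -> matches Vega
  - task 3 (Deploy): project_id=2 -> matches Nova
  - task 4 (Research): project_id=1 -> matches Helix
  - task 5 (Plan): project_id=1 -> matches Helix
  - task 6 (Refactor): project_id=NULL, no match -> dropped
  - task 7 (Train): project_id=2 -> matches Nova
  - task 8 (Audit): project_id=3 -> matches Vega
  - task 9 (Review): project_id=2 -> matches Nova
So 1 of 9 rows is dropped.

SQL:
SELECT a.name, b.name AS project
FROM tasks a
INNER JOIN projects b ON a.project_id = b.id

Result:
name     | project
---------+--------
Migrate  | Helix  
Test     | Vega   
Deploy   | Nova   
Research | Helix  
Plan     | Helix  
Train    | Nova   
Audit    | Vega   
Review   | Nova   


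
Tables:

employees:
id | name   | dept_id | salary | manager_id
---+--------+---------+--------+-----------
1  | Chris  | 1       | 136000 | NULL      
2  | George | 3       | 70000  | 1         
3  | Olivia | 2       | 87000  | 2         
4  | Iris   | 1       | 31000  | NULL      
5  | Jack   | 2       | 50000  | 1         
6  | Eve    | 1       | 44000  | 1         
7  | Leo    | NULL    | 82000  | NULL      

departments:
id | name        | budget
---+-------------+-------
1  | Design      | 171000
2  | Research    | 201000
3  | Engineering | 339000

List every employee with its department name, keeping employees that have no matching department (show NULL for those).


LEFT JOIN keeps every row from employees (the left table); where dept_id has no match in departments, the department columns become NULL. Walk through each employee:
  - employee 1 (Chris): dept_id=1 -> matches Design
  - employee 2 (George): dept_id=3 -> matches Engineering
  - employee 3 (Olivia): dept_id=2 -> matches Research
  - employee 4 (Iris): dept_id=1 -> matches Design
  - employee 5 (Jack): dept_id=2 -> matches Research
  - employee 6 (Eve): dept_id=1 -> matches Design
  - employee 7 (Leo): dept_id=NULL, no match -> kept with NULL
All 7 rows appear; 1 has NULL department.

SQL:
SELECT a.name, b.name AS department
FROM employees a
LEFT JOIN departments b ON a.dept_id = b.id

Result:
name   | department 
-------+------------
Chris  | Design     
George | Engineering
Olivia | Research   
Iris   | Design     
Jack   | Research   
Eve    | Design     
Leo    | NULL       


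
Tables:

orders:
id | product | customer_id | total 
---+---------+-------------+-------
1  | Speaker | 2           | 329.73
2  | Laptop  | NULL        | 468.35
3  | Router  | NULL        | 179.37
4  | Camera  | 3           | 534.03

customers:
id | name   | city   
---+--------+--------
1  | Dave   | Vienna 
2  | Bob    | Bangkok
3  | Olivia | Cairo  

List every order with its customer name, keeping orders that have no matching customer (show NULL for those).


LEFT JOIN keeps every row from orders (the left table); where customer_id has no match in customers, the customer columns become NULL. Walk through each order:
  - order 1 (Speaker): customer_id=2 -> matches Bob
  - order 2 (Laptop): customer_id=NULL, no match -> kept with NULL
  - order 3 (Router): customer_id=NULL, no match -> kept with NULL
  - order 4 (Camera): customer_id=3 -> matches Olivia
All 4 rows appear; 2 have NULL customer.

SQL:
SELECT a.product, b.name AS customer
FROM orders a
LEFT JOIN customers b ON a.customer_id = b.id

Result:
product | customer
--------+---------
Speaker | Bob     
Laptop  | NULL    
Router  | NULL    
Camera  | Olivia  


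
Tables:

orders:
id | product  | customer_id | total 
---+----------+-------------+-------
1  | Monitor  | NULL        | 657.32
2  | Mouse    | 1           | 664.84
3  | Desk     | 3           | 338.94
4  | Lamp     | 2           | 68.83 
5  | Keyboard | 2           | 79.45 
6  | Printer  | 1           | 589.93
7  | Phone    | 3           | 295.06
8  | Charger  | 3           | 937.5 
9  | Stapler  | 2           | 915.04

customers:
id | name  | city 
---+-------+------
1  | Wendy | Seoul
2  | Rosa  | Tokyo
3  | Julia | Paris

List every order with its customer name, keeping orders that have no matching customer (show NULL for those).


LEFT JOIN keeps every row from orders (the left table); where customer_id has no match in customers, the customer columns become NULL. Walk through each order:
  - order 1 (Monitor): customer_id=NULL, no match -> kept with NULL
  - order 2 (Mouse): customer_id=1 -> matches Wendy
  - order 3 (Desk): customer_id=3 -> matches Julia
  - order 4 (Lamp): customer_id=2 -> matches Rosa
  - order 5 (Keyboard): customer_id=2 -> matches Rosa
  - order 6 (Printer): customer_id=1 -> matches Wendy
  - order 7 (Phone): customer_id=3 -> matches Julia
  - order 8 (Charger): customer_id=3 -> matches Julia
  - order 9 (Stapler): customer_id=2 -> matches Rosa
All 9 rows appear; 1 has NULL customer.

SQL:
SELECT a.product, b.name AS customer
FROM orders a
LEFT JOIN customers b ON a.customer_id = b.id

Result:
product  | customer
---------+---------
Monitor  | NULL    
Mouse    | Wendy   
Desk     | Julia   
Lamp     | Rosa    
Keyboard | Rosa    
Printer  | Wendy   
Phone    | Julia   
Charger  | Julia   
Stapler  | Rosa    


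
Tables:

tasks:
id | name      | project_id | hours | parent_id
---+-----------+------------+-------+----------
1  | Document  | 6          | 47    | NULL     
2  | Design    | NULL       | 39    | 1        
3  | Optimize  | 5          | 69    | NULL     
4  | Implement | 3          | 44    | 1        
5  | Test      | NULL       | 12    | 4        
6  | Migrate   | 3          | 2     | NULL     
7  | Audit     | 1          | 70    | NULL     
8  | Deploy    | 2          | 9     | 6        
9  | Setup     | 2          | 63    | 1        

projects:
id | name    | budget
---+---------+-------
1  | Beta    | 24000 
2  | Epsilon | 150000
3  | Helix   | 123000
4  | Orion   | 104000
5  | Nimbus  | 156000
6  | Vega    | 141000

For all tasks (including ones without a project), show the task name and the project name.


LEFT JOIN keeps every row from tasks (the left table); where project_id has no match in projects, the project columns become NULL. Walk through each task:
  - task 1 (Document): project_id=6 -> matches Vega
  - task 2 (Design): project_id=NULL, no match -> kept with NULL
  - task 3 (Optimize): project_id=5 -> matches Nimbus
  - task 4 (Implement): project_id=3 -> matches Helix
  - task 5 (Test): project_id=NULL, no match -> kept with NULL
  - task 6 (Migrate): project_id=3 -> matches Helix
  - task 7 (Audit): project_id=1 -> matches Beta
  - task 8 (Deploy): project_id=2 -> matches Epsilon
  - task 9 (Setup): project_id=2 -> matches Epsilon
All 9 rows appear; 2 have NULL project.

SQL:
SELECT a.name, b.name AS project
FROM tasks a
LEFT JOIN projects b ON a.project_id = b.id

Result:
name      | project
----------+--------
Document  | Vega   
Design    | NULL   
Optimize  | Nimbus 
Implement | Helix  
Test      | NULL   
Migrate   | Helix  
Audit     | Beta   
Deploy    | Epsilon
Setup     | Epsilon


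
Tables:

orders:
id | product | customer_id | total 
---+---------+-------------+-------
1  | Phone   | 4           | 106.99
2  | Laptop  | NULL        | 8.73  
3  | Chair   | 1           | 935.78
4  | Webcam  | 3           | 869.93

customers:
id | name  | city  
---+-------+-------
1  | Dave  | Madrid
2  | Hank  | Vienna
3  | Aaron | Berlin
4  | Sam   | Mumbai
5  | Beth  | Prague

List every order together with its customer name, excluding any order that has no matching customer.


INNER JOIN keeps only orders rows whose customer_id matches an id in customers. Walk through each order:
  - order 1 (Phone): customer_id=4 -> matches Sam
  - order 2 (Laptop): customer_id=NULL, no match -> dropped
  - order 3 (Chair): customer_id=1 -> matches Dave
  - order 4 (Webcam): customer_id=3 -> matches Aaron
So 1 of 4 rows is dropped.

SQL:
SELECT a.product, b.name AS customer
FROM orders a
INNER JOIN customers b ON a.customer_id = b.id

Result:
product | customer
--------+---------
Phone   | Sam     
Chair   | Dave    
Webcam  | Aaron   


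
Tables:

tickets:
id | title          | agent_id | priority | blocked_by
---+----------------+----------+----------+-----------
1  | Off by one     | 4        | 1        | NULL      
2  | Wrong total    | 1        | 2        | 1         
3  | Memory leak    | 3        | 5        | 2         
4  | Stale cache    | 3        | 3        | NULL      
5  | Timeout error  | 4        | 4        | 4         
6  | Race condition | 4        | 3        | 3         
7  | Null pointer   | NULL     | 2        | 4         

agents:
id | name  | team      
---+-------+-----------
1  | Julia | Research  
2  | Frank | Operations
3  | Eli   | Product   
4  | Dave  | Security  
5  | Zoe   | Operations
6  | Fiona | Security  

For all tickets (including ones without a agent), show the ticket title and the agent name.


LEFT JOIN keeps every row from tickets (the left table); where agent_id has no match in agents, the agent columns become NULL. Walk through each ticket:
  - ticket 1 (Off by one): agent_id=4 -> matches Dave
  - ticket 2 (Wrong total): agent_id=1 -> matches Julia
  - ticket 3 (Memory leak): agent_id=3 -> matches Eli
  - ticket 4 (Stale cache): agent_id=3 -> matches Eli
  - ticket 5 (Timeout error): agent_id=4 -> matches Dave
  - ticket 6 (Race condition): agent_id=4 -> matches Dave
  - ticket 7 (Null pointer): agent_id=NULL, no match -> kept with NULL
All 7 rows appear; 1 has NULL agent.

SQL:
SELECT a.title, b.name AS agent
FROM tickets a
LEFT JOIN agents b ON a.agent_id = b.id

Result:
title          | agent
---------------+------
Off by one     | Dave 
Wrong total    | Julia
Memory leak    | Eli  
Stale cache    | Eli  
Timeout error  | Dave 
Race condition | Dave 
Null pointer   | NULL 


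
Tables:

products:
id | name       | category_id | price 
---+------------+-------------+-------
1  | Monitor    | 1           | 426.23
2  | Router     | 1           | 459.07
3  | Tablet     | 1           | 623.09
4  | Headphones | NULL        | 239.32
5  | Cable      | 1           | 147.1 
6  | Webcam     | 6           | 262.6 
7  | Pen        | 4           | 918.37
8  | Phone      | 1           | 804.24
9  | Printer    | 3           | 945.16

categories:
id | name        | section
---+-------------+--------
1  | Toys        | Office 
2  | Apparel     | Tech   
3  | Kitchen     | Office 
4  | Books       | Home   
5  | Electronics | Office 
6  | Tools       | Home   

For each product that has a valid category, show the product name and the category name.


INNER JOIN keeps only products rows whose category_id matches an id in categories. Walk through each product:
  - product 1 (Monitor): category_id=1 -> matches Toys
  - product 2 (Router): category_id=1 -> matches Toys
  - product 3 (Tablet): category_id=1 -> matches Toys
  - product 4 (Headphones): category_id=NULL, no match -> dropped
  - product 5 (Cable): category_id=1 -> matches Toys
  - product 6 (Webcam): category_id=6 -> matches Tools
  - product 7 (Pen): category_id=4 -> matches Books
  - product 8 (Phone): category_id=1 -> matches Toys
  - product 9 (Printer): category_id=3 -> matches Kitchen
So 1 of 9 rows is dropped.

SQL:
SELECT a.name, b.name AS category
FROM products a
INNER JOIN categories b ON a.category_id = b.id

Result:
name    | category
--------+---------
Monitor | Toys    
Router  | Toys    
Tablet  | Toys    
Cable   | Toys    
Webcam  | Tools   
Pen     | Books   
Phone   | Toys    
Printer | Kitchen 


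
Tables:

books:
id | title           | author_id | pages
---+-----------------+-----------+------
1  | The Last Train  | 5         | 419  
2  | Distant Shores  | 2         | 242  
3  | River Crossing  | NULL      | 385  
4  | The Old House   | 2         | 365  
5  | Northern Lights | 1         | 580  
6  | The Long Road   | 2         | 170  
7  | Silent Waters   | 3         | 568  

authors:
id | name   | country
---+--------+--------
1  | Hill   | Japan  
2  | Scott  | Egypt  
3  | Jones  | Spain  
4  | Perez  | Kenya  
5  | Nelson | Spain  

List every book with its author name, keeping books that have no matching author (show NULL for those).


LEFT JOIN keeps every row from books (the left table); where author_id has no match in authors, the author columns become NULL. Walk through each book:
  - book 1 (The Last Train): author_id=5 -> matches Nelson
  - book 2 (Distant Shores): author_id=2 -> matches Scott
  - book 3 (River Crossing): author_id=NULL, no match -> kept with NULL
  - book 4 (The Old House): author_id=2 -> matches Scott
  - book 5 (Northern Lights): author_id=1 -> matches Hill
  - book 6 (The Long Road): author_id=2 -> matches Scott
  - book 7 (Silent Waters): author_id=3 -> matches Jones
All 7 rows appear; 1 has NULL author.

SQL:
SELECT a.title, b.name AS author
FROM books a
LEFT JOIN authors b ON a.author_id = b.id

Result:
title           | author
----------------+-------
The Last Train  | Nelson
Distant Shores  | Scott 
River Crossing  | NULL  
The Old House   | Scott 
Northern Lights | Hill  
The Long Road   | Scott 
Silent Waters   | Jones 


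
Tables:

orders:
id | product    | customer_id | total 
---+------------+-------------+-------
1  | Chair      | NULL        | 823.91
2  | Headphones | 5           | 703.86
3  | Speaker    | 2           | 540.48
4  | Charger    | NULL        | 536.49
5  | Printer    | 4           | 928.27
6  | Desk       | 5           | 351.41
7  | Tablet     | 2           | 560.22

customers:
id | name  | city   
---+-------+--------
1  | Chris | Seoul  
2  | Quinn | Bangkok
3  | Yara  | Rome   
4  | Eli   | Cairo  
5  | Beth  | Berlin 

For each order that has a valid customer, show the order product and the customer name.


INNER JOIN keeps only orders rows whose customer_id matches an id in customers. Walk through each order:
  - order 1 (Chair): customer_id=NULL, no match -> dropped
  - order 2 (Headphones): customer_id=5 -> matches Beth
  - order 3 (Speaker): customer_id=2 -> matches Quinn
  - order 4 (Charger): customer_id=NULL, no match -> dropped
  - order 5 (Printer): customer_id=4 -> matches Eli
  - order 6 (Desk): customer_id=5 -> matches Beth
  - order 7 (Tablet): customer_id=2 -> matches Quinn
So 2 of 7 rows are dropped.

SQL:
SELECT a.product, b.name AS customer
FROM orders a
INNER JOIN customers b ON a.customer_id = b.id

Result:
product    | customer
-----------+---------
Headphones | Beth    
Speaker    | Quinn   
Printer    | Eli     
Desk       | Beth    
Tablet     | Quinn   


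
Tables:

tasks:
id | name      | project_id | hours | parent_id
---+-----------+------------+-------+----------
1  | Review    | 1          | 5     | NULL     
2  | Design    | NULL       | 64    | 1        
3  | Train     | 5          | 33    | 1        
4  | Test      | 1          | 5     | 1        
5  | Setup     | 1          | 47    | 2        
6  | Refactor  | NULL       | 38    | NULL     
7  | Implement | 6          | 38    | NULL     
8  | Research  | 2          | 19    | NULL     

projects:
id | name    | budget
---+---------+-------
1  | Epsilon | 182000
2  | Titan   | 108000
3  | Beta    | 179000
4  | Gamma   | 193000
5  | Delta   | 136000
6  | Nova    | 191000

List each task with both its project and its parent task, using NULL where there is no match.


Two LEFT JOINs from the same base table tasks: one to projects via project_id, one to tasks itself via parent_id. Both are LEFT so every task is preserved.
Match against projects:
  - task 1 (Review): project_id=1 -> matches Epsilon
  - task 2 (Design): project_id=NULL, no match -> kept with NULL
  - task 3 (Train): project_id=5 -> matches Delta
  - task 4 (Test): project_id=1 -> matches Epsilon
  - task 5 (Setup): project_id=1 -> matches Epsilon
  - task 6 (Refactor): project_id=NULL, no match -> kept with NULL
  - task 7 (Implement): project_id=6 -> matches Nova
  - task 8 (Research): project_id=2 -> matches Titan
Match against tasks (self):
  - task 1 (Review): parent_id=NULL -> NULL
  - task 2 (Design): parent_id=1 -> Review
  - task 3 (Train): parent_id=1 -> Review
  - task 4 (Test): parent_id=1 -> Review
  - task 5 (Setup): parent_id=2 -> Design
  - task 6 (Refactor): parent_id=NULL -> NULL
  - task 7 (Implement): parent_id=NULL -> NULL
  - task 8 (Research): parent_id=NULL -> NULL

SQL:
SELECT a.name, b.name AS project, c.name AS parent
FROM tasks a
LEFT JOIN projects b ON a.project_id = b.id
LEFT JOIN tasks c ON a.parent_id = c.id

Result:
name      | project | parent
----------+---------+-------
Review    | Epsilon | NULL  
Design    | NULL    | Review
Train     | Delta   | Review
Test      | Epsilon | Review
Setup     | Epsilon | Design
Refactor  | NULL    | NULL  
Implement | Nova    | NULL  
Research  | Titan   | NULL  


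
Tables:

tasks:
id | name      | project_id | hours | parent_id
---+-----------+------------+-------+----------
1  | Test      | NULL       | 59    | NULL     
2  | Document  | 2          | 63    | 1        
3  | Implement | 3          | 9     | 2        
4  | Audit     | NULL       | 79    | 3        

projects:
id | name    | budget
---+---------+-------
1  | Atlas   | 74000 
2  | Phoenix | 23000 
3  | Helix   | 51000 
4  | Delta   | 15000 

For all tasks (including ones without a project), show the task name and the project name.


LEFT JOIN keeps every row from tasks (the left table); where project_id has no match in projects, the project columns become NULL. Walk through each task:
  - task 1 (Test): project_id=NULL, no match -> kept with NULL
  - task 2 (Document): project_id=2 -> matches Phoenix
  - task 3 (Implement): project_id=3 -> matches Helix
  - task 4 (Audit): project_id=NULL, no match -> kept with NULL
All 4 rows appear; 2 have NULL project.

SQL:
SELECT a.name, b.name AS project
FROM tasks a
LEFT JOIN projects b ON a.project_id = b.id

Result:
name      | project
----------+--------
Test      | NULL   
Document  | Phoenix
Implement | Helix  
Audit     | NULL   
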